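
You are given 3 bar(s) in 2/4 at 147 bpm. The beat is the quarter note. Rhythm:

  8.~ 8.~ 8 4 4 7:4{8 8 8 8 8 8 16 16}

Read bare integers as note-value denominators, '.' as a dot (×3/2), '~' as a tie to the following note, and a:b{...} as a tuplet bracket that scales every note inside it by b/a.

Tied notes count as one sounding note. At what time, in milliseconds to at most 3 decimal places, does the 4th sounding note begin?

note 4 onset = 4b = 1632.653ms

1. 0.0ms @ 0 + 816.327ms (2)
2. 816.327ms @ 2 + 408.163ms (1)
3. 1224.49ms @ 3 + 408.163ms (1)
4. 1632.653ms @ 4 + 116.618ms (2/7)
5. 1749.271ms @ 30/7 + 116.618ms (2/7)
6. 1865.889ms @ 32/7 + 116.618ms (2/7)
7. 1982.507ms @ 34/7 + 116.618ms (2/7)
8. 2099.125ms @ 36/7 + 116.618ms (2/7)
9. 2215.743ms @ 38/7 + 116.618ms (2/7)
10. 2332.362ms @ 40/7 + 58.309ms (1/7)
11. 2390.671ms @ 41/7 + 58.309ms (1/7)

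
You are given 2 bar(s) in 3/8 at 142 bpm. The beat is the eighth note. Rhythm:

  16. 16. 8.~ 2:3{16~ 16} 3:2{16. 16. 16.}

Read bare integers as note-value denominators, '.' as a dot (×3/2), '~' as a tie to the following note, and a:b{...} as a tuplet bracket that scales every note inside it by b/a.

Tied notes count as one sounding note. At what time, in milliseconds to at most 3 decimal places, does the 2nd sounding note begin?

note 2 onset = 3/4b = 316.901ms

1. 0.0ms @ 0 + 316.901ms (3/4)
2. 316.901ms @ 3/4 + 316.901ms (3/4)
3. 633.803ms @ 3/2 + 1267.606ms (3)
4. 1901.408ms @ 9/2 + 211.268ms (1/2)
5. 2112.676ms @ 5 + 211.268ms (1/2)
6. 2323.944ms @ 11/2 + 211.268ms (1/2)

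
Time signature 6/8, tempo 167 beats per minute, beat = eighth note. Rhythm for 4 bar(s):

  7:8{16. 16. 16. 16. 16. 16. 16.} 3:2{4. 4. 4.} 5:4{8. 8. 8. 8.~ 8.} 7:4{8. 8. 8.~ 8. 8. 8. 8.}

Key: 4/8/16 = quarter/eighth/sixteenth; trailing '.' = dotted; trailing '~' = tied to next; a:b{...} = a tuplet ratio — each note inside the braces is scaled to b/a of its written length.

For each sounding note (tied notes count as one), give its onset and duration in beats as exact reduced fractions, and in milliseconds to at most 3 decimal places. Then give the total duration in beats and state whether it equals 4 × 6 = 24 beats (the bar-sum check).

1) 0.0ms=0b +307.956ms=6/7b
2) 307.956ms=6/7b +307.956ms=6/7b
3) 615.911ms=12/7b +307.956ms=6/7b
4) 923.867ms=18/7b +307.956ms=6/7b
5) 1231.822ms=24/7b +307.956ms=6/7b
6) 1539.778ms=30/7b +307.956ms=6/7b
7) 1847.733ms=36/7b +307.956ms=6/7b
8) 2155.689ms=6b +718.563ms=2b
9) 2874.251ms=8b +718.563ms=2b
10) 3592.814ms=10b +718.563ms=2b
11) 4311.377ms=12b +431.138ms=6/5b
12) 4742.515ms=66/5b +431.138ms=6/5b
13) 5173.653ms=72/5b +431.138ms=6/5b
14) 5604.79ms=78/5b +862.275ms=12/5b
15) 6467.066ms=18b +307.956ms=6/7b
16) 6775.021ms=132/7b +307.956ms=6/7b
17) 7082.977ms=138/7b +615.911ms=12/7b
18) 7698.888ms=150/7b +307.956ms=6/7b
19) 8006.843ms=156/7b +307.956ms=6/7b
20) 8314.799ms=162/7b +307.956ms=6/7b
Σ=24b of 24 (167bpm 6/8) — PASS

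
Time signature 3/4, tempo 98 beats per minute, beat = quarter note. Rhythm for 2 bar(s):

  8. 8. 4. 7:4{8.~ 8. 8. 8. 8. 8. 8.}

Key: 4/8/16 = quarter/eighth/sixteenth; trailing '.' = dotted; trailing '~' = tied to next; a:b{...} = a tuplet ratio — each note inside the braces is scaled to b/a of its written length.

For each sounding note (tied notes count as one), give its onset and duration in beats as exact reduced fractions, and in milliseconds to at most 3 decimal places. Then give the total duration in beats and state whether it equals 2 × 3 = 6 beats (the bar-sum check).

1) 0.0ms=0b +459.184ms=3/4b
2) 459.184ms=3/4b +459.184ms=3/4b
3) 918.367ms=3/2b +918.367ms=3/2b
4) 1836.735ms=3b +524.781ms=6/7b
5) 2361.516ms=27/7b +262.391ms=3/7b
6) 2623.907ms=30/7b +262.391ms=3/7b
7) 2886.297ms=33/7b +262.391ms=3/7b
8) 3148.688ms=36/7b +262.391ms=3/7b
9) 3411.079ms=39/7b +262.391ms=3/7b
Σ=6b of 6 (98bpm 3/4) — PASS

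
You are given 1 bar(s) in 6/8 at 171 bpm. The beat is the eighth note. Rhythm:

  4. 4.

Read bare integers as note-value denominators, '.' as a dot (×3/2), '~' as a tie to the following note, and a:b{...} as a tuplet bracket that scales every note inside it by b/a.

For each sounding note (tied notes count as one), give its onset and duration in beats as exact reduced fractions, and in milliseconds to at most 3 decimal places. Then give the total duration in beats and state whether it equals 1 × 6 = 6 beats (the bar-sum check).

1) 0.0ms=0b +1052.632ms=3b
2) 1052.632ms=3b +1052.632ms=3b
Σ=6b of 6 (171bpm 6/8) — PASS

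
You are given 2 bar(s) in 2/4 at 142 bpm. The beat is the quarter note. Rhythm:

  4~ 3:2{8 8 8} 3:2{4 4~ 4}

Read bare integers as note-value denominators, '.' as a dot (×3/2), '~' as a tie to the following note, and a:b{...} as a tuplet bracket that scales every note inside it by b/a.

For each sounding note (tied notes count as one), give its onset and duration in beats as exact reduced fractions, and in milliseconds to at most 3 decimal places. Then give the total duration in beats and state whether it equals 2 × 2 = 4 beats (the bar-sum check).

1) 0.0ms=0b +563.38ms=4/3b
2) 563.38ms=4/3b +140.845ms=1/3b
3) 704.225ms=5/3b +140.845ms=1/3b
4) 845.07ms=2b +281.69ms=2/3b
5) 1126.761ms=8/3b +563.38ms=4/3b
Σ=4b of 4 (142bpm 2/4) — PASS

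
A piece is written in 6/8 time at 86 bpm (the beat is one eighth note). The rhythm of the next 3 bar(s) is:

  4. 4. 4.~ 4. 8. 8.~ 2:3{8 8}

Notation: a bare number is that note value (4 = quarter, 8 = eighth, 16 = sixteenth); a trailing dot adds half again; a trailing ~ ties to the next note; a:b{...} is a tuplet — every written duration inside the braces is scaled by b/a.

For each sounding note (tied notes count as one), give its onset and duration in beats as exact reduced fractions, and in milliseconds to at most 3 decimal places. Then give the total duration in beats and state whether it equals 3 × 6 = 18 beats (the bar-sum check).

1) 0.0ms=0b +2093.023ms=3b
2) 2093.023ms=3b +2093.023ms=3b
3) 4186.047ms=6b +4186.047ms=6b
4) 8372.093ms=12b +1046.512ms=3/2b
5) 9418.605ms=27/2b +2093.023ms=3b
6) 11511.628ms=33/2b +1046.512ms=3/2b
Σ=18b of 18 (86bpm 6/8) — PASS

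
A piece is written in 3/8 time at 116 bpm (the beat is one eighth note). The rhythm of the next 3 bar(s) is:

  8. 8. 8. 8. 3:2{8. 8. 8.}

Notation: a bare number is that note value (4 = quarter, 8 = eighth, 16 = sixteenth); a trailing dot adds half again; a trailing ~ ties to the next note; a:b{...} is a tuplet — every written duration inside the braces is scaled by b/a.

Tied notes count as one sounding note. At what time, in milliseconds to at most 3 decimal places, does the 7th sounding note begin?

note 7 onset = 8b = 4137.931ms

1. 0.0ms @ 0 + 775.862ms (3/2)
2. 775.862ms @ 3/2 + 775.862ms (3/2)
3. 1551.724ms @ 3 + 775.862ms (3/2)
4. 2327.586ms @ 9/2 + 775.862ms (3/2)
5. 3103.448ms @ 6 + 517.241ms (1)
6. 3620.69ms @ 7 + 517.241ms (1)
7. 4137.931ms @ 8 + 517.241ms (1)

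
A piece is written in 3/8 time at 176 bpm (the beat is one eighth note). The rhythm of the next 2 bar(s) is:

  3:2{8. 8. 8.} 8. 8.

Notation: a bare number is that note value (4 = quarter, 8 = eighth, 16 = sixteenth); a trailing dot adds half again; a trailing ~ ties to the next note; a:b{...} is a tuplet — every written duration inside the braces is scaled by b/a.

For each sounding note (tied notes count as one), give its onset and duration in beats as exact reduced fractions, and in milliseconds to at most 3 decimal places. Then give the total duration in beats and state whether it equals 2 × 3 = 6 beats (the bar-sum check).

1) 0.0ms=0b +340.909ms=1b
2) 340.909ms=1b +340.909ms=1b
3) 681.818ms=2b +340.909ms=1b
4) 1022.727ms=3b +511.364ms=3/2b
5) 1534.091ms=9/2b +511.364ms=3/2b
Σ=6b of 6 (176bpm 3/8) — PASS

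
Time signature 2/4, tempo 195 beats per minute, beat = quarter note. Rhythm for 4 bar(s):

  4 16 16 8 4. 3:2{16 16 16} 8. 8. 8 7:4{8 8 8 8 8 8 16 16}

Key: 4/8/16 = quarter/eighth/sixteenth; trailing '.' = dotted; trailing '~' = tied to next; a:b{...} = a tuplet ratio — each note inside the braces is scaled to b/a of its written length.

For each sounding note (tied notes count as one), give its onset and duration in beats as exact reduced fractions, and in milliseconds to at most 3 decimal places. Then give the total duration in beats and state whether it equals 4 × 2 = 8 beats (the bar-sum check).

1) 0.0ms=0b +307.692ms=1b
2) 307.692ms=1b +76.923ms=1/4b
3) 384.615ms=5/4b +76.923ms=1/4b
4) 461.538ms=3/2b +153.846ms=1/2b
5) 615.385ms=2b +461.538ms=3/2b
6) 1076.923ms=7/2b +51.282ms=1/6b
7) 1128.205ms=11/3b +51.282ms=1/6b
8) 1179.487ms=23/6b +51.282ms=1/6b
9) 1230.769ms=4b +230.769ms=3/4b
10) 1461.538ms=19/4b +230.769ms=3/4b
11) 1692.308ms=11/2b +153.846ms=1/2b
12) 1846.154ms=6b +87.912ms=2/7b
13) 1934.066ms=44/7b +87.912ms=2/7b
14) 2021.978ms=46/7b +87.912ms=2/7b
15) 2109.89ms=48/7b +87.912ms=2/7b
16) 2197.802ms=50/7b +87.912ms=2/7b
17) 2285.714ms=52/7b +87.912ms=2/7b
18) 2373.626ms=54/7b +43.956ms=1/7b
19) 2417.582ms=55/7b +43.956ms=1/7b
Σ=8b of 8 (195bpm 2/4) — PASS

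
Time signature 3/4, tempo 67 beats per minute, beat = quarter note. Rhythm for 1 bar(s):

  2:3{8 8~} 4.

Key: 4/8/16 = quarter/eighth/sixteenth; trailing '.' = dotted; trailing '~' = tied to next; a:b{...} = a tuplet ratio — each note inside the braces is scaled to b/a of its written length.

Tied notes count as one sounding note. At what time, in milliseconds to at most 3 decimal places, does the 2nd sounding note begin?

1. 0.0ms @ 0 + 671.642ms (3/4)
2. 671.642ms @ 3/4 + 2014.925ms (9/4)

note 2 onset = 3/4b = 671.642ms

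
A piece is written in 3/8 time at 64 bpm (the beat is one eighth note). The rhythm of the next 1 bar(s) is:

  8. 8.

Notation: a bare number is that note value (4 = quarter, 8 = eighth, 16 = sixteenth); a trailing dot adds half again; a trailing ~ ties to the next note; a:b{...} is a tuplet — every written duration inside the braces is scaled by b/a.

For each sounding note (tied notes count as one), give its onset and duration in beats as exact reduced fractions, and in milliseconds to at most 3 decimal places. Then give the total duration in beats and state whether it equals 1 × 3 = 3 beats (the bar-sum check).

1) 0.0ms=0b +1406.25ms=3/2b
2) 1406.25ms=3/2b +1406.25ms=3/2b
Σ=3b of 3 (64bpm 3/8) — PASS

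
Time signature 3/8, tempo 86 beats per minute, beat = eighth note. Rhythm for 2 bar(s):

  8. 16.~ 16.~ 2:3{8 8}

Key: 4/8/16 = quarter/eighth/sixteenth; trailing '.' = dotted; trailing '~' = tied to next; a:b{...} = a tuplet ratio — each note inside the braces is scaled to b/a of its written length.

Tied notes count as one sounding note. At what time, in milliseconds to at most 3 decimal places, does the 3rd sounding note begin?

1. 0.0ms @ 0 + 1046.512ms (3/2)
2. 1046.512ms @ 3/2 + 2093.023ms (3)
3. 3139.535ms @ 9/2 + 1046.512ms (3/2)

note 3 onset = 9/2b = 3139.535ms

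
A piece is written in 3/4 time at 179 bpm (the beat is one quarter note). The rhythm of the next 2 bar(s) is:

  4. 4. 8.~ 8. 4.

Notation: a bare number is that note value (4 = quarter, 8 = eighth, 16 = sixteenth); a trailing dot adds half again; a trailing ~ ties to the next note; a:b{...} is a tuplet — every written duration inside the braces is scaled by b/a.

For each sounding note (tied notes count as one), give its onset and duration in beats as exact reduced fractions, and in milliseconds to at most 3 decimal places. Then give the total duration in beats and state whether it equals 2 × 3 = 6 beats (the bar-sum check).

1) 0.0ms=0b +502.793ms=3/2b
2) 502.793ms=3/2b +502.793ms=3/2b
3) 1005.587ms=3b +502.793ms=3/2b
4) 1508.38ms=9/2b +502.793ms=3/2b
Σ=6b of 6 (179bpm 3/4) — PASS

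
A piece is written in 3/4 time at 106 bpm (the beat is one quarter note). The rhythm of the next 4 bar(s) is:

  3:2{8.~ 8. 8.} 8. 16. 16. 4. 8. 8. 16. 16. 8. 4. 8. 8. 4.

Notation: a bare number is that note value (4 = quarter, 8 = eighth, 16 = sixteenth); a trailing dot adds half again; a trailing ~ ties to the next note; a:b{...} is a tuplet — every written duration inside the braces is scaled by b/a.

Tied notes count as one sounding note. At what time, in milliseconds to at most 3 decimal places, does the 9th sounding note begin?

note 9 onset = 6b = 3396.226ms

1. 0.0ms @ 0 + 566.038ms (1)
2. 566.038ms @ 1 + 283.019ms (1/2)
3. 849.057ms @ 3/2 + 424.528ms (3/4)
4. 1273.585ms @ 9/4 + 212.264ms (3/8)
5. 1485.849ms @ 21/8 + 212.264ms (3/8)
6. 1698.113ms @ 3 + 849.057ms (3/2)
7. 2547.17ms @ 9/2 + 424.528ms (3/4)
8. 2971.698ms @ 21/4 + 424.528ms (3/4)
9. 3396.226ms @ 6 + 212.264ms (3/8)
10. 3608.491ms @ 51/8 + 212.264ms (3/8)
11. 3820.755ms @ 27/4 + 424.528ms (3/4)
12. 4245.283ms @ 15/2 + 849.057ms (3/2)
13. 5094.34ms @ 9 + 424.528ms (3/4)
14. 5518.868ms @ 39/4 + 424.528ms (3/4)
15. 5943.396ms @ 21/2 + 849.057ms (3/2)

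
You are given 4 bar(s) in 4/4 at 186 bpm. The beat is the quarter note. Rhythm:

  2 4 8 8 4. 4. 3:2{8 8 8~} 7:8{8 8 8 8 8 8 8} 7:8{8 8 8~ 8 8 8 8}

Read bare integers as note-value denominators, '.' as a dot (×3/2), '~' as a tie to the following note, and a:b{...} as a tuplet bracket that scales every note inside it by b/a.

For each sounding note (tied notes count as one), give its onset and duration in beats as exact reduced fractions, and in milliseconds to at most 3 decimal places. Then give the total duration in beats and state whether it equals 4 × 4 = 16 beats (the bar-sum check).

1) 0.0ms=0b +645.161ms=2b
2) 645.161ms=2b +322.581ms=1b
3) 967.742ms=3b +161.29ms=1/2b
4) 1129.032ms=7/2b +161.29ms=1/2b
5) 1290.323ms=4b +483.871ms=3/2b
6) 1774.194ms=11/2b +483.871ms=3/2b
7) 2258.065ms=7b +107.527ms=1/3b
8) 2365.591ms=22/3b +107.527ms=1/3b
9) 2473.118ms=23/3b +291.859ms=19/21b
10) 2764.977ms=60/7b +184.332ms=4/7b
11) 2949.309ms=64/7b +184.332ms=4/7b
12) 3133.641ms=68/7b +184.332ms=4/7b
13) 3317.972ms=72/7b +184.332ms=4/7b
14) 3502.304ms=76/7b +184.332ms=4/7b
15) 3686.636ms=80/7b +184.332ms=4/7b
16) 3870.968ms=12b +184.332ms=4/7b
17) 4055.3ms=88/7b +184.332ms=4/7b
18) 4239.631ms=92/7b +368.664ms=8/7b
19) 4608.295ms=100/7b +184.332ms=4/7b
20) 4792.627ms=104/7b +184.332ms=4/7b
21) 4976.959ms=108/7b +184.332ms=4/7b
Σ=16b of 16 (186bpm 4/4) — PASS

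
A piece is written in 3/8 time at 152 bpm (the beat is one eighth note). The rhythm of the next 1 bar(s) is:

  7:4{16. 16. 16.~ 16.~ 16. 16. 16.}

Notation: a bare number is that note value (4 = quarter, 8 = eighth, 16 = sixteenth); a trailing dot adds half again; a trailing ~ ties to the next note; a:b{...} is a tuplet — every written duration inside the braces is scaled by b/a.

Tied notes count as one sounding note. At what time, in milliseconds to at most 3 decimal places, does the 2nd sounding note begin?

note 2 onset = 3/7b = 169.173ms

1. 0.0ms @ 0 + 169.173ms (3/7)
2. 169.173ms @ 3/7 + 169.173ms (3/7)
3. 338.346ms @ 6/7 + 507.519ms (9/7)
4. 845.865ms @ 15/7 + 169.173ms (3/7)
5. 1015.038ms @ 18/7 + 169.173ms (3/7)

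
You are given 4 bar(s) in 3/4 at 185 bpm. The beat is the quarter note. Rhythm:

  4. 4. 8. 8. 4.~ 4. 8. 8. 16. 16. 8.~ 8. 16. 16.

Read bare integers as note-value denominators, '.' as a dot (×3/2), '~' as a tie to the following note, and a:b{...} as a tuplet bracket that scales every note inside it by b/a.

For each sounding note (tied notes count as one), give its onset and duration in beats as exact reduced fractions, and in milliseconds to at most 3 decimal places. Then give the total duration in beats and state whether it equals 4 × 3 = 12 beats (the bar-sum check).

1) 0.0ms=0b +486.486ms=3/2b
2) 486.486ms=3/2b +486.486ms=3/2b
3) 972.973ms=3b +243.243ms=3/4b
4) 1216.216ms=15/4b +243.243ms=3/4b
5) 1459.459ms=9/2b +972.973ms=3b
6) 2432.432ms=15/2b +243.243ms=3/4b
7) 2675.676ms=33/4b +243.243ms=3/4b
8) 2918.919ms=9b +121.622ms=3/8b
9) 3040.541ms=75/8b +121.622ms=3/8b
10) 3162.162ms=39/4b +486.486ms=3/2b
11) 3648.649ms=45/4b +121.622ms=3/8b
12) 3770.27ms=93/8b +121.622ms=3/8b
Σ=12b of 12 (185bpm 3/4) — PASS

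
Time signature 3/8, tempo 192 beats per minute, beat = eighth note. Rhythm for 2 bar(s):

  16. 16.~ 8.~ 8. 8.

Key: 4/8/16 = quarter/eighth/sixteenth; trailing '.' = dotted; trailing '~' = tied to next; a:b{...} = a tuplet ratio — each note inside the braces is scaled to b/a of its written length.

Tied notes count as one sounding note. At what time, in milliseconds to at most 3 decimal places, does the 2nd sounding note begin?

note 2 onset = 3/4b = 234.375ms

1. 0.0ms @ 0 + 234.375ms (3/4)
2. 234.375ms @ 3/4 + 1171.875ms (15/4)
3. 1406.25ms @ 9/2 + 468.75ms (3/2)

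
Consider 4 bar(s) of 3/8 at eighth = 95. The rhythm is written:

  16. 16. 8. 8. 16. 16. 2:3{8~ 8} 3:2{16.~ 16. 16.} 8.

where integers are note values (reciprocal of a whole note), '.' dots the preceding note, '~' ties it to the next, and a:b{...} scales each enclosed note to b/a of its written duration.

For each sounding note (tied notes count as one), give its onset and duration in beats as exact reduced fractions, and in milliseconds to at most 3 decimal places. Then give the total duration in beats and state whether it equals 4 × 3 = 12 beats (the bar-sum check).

1) 0.0ms=0b +473.684ms=3/4b
2) 473.684ms=3/4b +473.684ms=3/4b
3) 947.368ms=3/2b +947.368ms=3/2b
4) 1894.737ms=3b +947.368ms=3/2b
5) 2842.105ms=9/2b +473.684ms=3/4b
6) 3315.789ms=21/4b +473.684ms=3/4b
7) 3789.474ms=6b +1894.737ms=3b
8) 5684.211ms=9b +631.579ms=1b
9) 6315.789ms=10b +315.789ms=1/2b
10) 6631.579ms=21/2b +947.368ms=3/2b
Σ=12b of 12 (95bpm 3/8) — PASS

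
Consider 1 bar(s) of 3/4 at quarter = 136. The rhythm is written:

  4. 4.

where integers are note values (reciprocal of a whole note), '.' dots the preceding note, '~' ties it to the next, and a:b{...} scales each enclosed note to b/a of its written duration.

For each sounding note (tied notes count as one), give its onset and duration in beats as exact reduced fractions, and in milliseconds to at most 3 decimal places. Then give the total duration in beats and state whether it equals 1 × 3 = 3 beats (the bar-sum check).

1) 0.0ms=0b +661.765ms=3/2b
2) 661.765ms=3/2b +661.765ms=3/2b
Σ=3b of 3 (136bpm 3/4) — PASS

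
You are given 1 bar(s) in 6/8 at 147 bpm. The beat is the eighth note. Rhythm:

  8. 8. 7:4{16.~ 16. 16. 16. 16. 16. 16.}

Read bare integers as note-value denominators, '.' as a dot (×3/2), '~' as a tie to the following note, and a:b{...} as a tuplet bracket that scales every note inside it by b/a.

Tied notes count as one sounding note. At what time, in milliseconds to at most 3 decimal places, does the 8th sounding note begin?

1. 0.0ms @ 0 + 612.245ms (3/2)
2. 612.245ms @ 3/2 + 612.245ms (3/2)
3. 1224.49ms @ 3 + 349.854ms (6/7)
4. 1574.344ms @ 27/7 + 174.927ms (3/7)
5. 1749.271ms @ 30/7 + 174.927ms (3/7)
6. 1924.198ms @ 33/7 + 174.927ms (3/7)
7. 2099.125ms @ 36/7 + 174.927ms (3/7)
8. 2274.052ms @ 39/7 + 174.927ms (3/7)

note 8 onset = 39/7b = 2274.052ms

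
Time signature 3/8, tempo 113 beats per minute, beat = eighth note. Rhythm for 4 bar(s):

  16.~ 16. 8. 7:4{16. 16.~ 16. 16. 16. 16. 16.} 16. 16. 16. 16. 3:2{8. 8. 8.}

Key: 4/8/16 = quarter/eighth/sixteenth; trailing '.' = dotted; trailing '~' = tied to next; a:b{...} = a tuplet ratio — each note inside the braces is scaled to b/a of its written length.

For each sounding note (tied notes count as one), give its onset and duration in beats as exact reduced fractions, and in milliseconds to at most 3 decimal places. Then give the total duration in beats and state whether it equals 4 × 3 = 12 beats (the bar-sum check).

1) 0.0ms=0b +796.46ms=3/2b
2) 796.46ms=3/2b +796.46ms=3/2b
3) 1592.92ms=3b +227.56ms=3/7b
4) 1820.48ms=24/7b +455.12ms=6/7b
5) 2275.601ms=30/7b +227.56ms=3/7b
6) 2503.161ms=33/7b +227.56ms=3/7b
7) 2730.721ms=36/7b +227.56ms=3/7b
8) 2958.281ms=39/7b +227.56ms=3/7b
9) 3185.841ms=6b +398.23ms=3/4b
10) 3584.071ms=27/4b +398.23ms=3/4b
11) 3982.301ms=15/2b +398.23ms=3/4b
12) 4380.531ms=33/4b +398.23ms=3/4b
13) 4778.761ms=9b +530.973ms=1b
14) 5309.735ms=10b +530.973ms=1b
15) 5840.708ms=11b +530.973ms=1b
Σ=12b of 12 (113bpm 3/8) — PASS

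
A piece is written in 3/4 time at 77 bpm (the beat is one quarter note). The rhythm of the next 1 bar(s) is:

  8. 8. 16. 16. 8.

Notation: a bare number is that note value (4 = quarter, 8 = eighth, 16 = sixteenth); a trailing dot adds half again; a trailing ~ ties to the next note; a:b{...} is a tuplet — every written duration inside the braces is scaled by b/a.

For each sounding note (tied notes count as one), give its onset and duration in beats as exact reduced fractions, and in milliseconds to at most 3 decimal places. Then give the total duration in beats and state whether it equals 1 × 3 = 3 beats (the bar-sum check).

1) 0.0ms=0b +584.416ms=3/4b
2) 584.416ms=3/4b +584.416ms=3/4b
3) 1168.831ms=3/2b +292.208ms=3/8b
4) 1461.039ms=15/8b +292.208ms=3/8b
5) 1753.247ms=9/4b +584.416ms=3/4b
Σ=3b of 3 (77bpm 3/4) — PASS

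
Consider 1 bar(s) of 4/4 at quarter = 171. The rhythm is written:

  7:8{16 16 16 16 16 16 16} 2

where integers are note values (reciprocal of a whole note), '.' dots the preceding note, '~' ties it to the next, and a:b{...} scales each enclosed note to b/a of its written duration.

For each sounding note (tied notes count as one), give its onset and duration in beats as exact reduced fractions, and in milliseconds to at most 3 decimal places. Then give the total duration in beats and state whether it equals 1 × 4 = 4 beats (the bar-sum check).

1) 0.0ms=0b +100.251ms=2/7b
2) 100.251ms=2/7b +100.251ms=2/7b
3) 200.501ms=4/7b +100.251ms=2/7b
4) 300.752ms=6/7b +100.251ms=2/7b
5) 401.003ms=8/7b +100.251ms=2/7b
6) 501.253ms=10/7b +100.251ms=2/7b
7) 601.504ms=12/7b +100.251ms=2/7b
8) 701.754ms=2b +701.754ms=2b
Σ=4b of 4 (171bpm 4/4) — PASS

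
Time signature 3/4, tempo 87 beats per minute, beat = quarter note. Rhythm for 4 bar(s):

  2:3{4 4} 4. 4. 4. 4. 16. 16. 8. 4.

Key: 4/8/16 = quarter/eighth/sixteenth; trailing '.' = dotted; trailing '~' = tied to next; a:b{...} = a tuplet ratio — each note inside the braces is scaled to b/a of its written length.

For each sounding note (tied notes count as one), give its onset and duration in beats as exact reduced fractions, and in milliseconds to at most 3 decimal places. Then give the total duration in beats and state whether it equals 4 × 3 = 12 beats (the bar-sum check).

1) 0.0ms=0b +1034.483ms=3/2b
2) 1034.483ms=3/2b +1034.483ms=3/2b
3) 2068.966ms=3b +1034.483ms=3/2b
4) 3103.448ms=9/2b +1034.483ms=3/2b
5) 4137.931ms=6b +1034.483ms=3/2b
6) 5172.414ms=15/2b +1034.483ms=3/2b
7) 6206.897ms=9b +258.621ms=3/8b
8) 6465.517ms=75/8b +258.621ms=3/8b
9) 6724.138ms=39/4b +517.241ms=3/4b
10) 7241.379ms=21/2b +1034.483ms=3/2b
Σ=12b of 12 (87bpm 3/4) — PASS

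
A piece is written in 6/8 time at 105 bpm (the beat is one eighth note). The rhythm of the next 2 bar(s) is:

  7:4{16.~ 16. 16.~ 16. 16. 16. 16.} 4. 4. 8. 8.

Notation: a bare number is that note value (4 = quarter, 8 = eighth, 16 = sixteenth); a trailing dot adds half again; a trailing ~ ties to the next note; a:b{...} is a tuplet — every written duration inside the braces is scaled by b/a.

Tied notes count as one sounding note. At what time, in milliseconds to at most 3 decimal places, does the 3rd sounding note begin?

note 3 onset = 12/7b = 979.592ms

1. 0.0ms @ 0 + 489.796ms (6/7)
2. 489.796ms @ 6/7 + 489.796ms (6/7)
3. 979.592ms @ 12/7 + 244.898ms (3/7)
4. 1224.49ms @ 15/7 + 244.898ms (3/7)
5. 1469.388ms @ 18/7 + 244.898ms (3/7)
6. 1714.286ms @ 3 + 1714.286ms (3)
7. 3428.571ms @ 6 + 1714.286ms (3)
8. 5142.857ms @ 9 + 857.143ms (3/2)
9. 6000.0ms @ 21/2 + 857.143ms (3/2)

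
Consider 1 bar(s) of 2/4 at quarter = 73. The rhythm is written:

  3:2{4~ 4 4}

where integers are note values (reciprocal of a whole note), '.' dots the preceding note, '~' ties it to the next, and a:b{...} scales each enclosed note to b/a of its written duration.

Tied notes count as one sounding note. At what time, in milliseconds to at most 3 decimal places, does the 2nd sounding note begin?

note 2 onset = 4/3b = 1095.89ms

1. 0.0ms @ 0 + 1095.89ms (4/3)
2. 1095.89ms @ 4/3 + 547.945ms (2/3)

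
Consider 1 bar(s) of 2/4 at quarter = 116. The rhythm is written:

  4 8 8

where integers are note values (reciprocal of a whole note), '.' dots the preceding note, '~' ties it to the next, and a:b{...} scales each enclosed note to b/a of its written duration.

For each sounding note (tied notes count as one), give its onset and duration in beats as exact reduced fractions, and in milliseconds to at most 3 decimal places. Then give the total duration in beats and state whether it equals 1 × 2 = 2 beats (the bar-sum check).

1) 0.0ms=0b +517.241ms=1b
2) 517.241ms=1b +258.621ms=1/2b
3) 775.862ms=3/2b +258.621ms=1/2b
Σ=2b of 2 (116bpm 2/4) — PASS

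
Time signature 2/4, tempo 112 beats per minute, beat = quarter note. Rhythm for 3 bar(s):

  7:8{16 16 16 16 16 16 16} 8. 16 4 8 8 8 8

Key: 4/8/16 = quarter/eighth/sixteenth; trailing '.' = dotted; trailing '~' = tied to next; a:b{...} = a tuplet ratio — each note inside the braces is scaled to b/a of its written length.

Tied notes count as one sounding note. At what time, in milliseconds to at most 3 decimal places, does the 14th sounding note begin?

1. 0.0ms @ 0 + 153.061ms (2/7)
2. 153.061ms @ 2/7 + 153.061ms (2/7)
3. 306.122ms @ 4/7 + 153.061ms (2/7)
4. 459.184ms @ 6/7 + 153.061ms (2/7)
5. 612.245ms @ 8/7 + 153.061ms (2/7)
6. 765.306ms @ 10/7 + 153.061ms (2/7)
7. 918.367ms @ 12/7 + 153.061ms (2/7)
8. 1071.429ms @ 2 + 401.786ms (3/4)
9. 1473.214ms @ 11/4 + 133.929ms (1/4)
10. 1607.143ms @ 3 + 535.714ms (1)
11. 2142.857ms @ 4 + 267.857ms (1/2)
12. 2410.714ms @ 9/2 + 267.857ms (1/2)
13. 2678.571ms @ 5 + 267.857ms (1/2)
14. 2946.429ms @ 11/2 + 267.857ms (1/2)

note 14 onset = 11/2b = 2946.429ms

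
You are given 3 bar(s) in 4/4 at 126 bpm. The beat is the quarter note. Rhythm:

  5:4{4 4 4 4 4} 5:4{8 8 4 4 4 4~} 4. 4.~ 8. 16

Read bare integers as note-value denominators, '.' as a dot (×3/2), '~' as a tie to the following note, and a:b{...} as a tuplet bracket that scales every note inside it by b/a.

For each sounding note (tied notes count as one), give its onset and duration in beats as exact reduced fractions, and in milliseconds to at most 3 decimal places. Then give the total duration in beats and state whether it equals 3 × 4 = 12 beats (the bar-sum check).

1) 0.0ms=0b +380.952ms=4/5b
2) 380.952ms=4/5b +380.952ms=4/5b
3) 761.905ms=8/5b +380.952ms=4/5b
4) 1142.857ms=12/5b +380.952ms=4/5b
5) 1523.81ms=16/5b +380.952ms=4/5b
6) 1904.762ms=4b +190.476ms=2/5b
7) 2095.238ms=22/5b +190.476ms=2/5b
8) 2285.714ms=24/5b +380.952ms=4/5b
9) 2666.667ms=28/5b +380.952ms=4/5b
10) 3047.619ms=32/5b +380.952ms=4/5b
11) 3428.571ms=36/5b +1095.238ms=23/10b
12) 4523.81ms=19/2b +1071.429ms=9/4b
13) 5595.238ms=47/4b +119.048ms=1/4b
Σ=12b of 12 (126bpm 4/4) — PASS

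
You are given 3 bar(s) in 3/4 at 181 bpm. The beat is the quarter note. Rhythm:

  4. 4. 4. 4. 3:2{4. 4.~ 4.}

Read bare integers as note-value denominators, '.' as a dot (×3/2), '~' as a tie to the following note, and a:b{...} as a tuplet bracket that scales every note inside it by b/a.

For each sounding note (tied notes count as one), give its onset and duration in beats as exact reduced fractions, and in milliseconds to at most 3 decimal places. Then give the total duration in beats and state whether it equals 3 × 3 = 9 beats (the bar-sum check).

1) 0.0ms=0b +497.238ms=3/2b
2) 497.238ms=3/2b +497.238ms=3/2b
3) 994.475ms=3b +497.238ms=3/2b
4) 1491.713ms=9/2b +497.238ms=3/2b
5) 1988.95ms=6b +331.492ms=1b
6) 2320.442ms=7b +662.983ms=2b
Σ=9b of 9 (181bpm 3/4) — PASS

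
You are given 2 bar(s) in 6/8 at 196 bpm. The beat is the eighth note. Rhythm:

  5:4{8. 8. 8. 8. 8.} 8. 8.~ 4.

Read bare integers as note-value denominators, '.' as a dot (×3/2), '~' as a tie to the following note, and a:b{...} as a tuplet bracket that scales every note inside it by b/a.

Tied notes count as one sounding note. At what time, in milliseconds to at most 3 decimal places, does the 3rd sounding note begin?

1. 0.0ms @ 0 + 367.347ms (6/5)
2. 367.347ms @ 6/5 + 367.347ms (6/5)
3. 734.694ms @ 12/5 + 367.347ms (6/5)
4. 1102.041ms @ 18/5 + 367.347ms (6/5)
5. 1469.388ms @ 24/5 + 367.347ms (6/5)
6. 1836.735ms @ 6 + 459.184ms (3/2)
7. 2295.918ms @ 15/2 + 1377.551ms (9/2)

note 3 onset = 12/5b = 734.694ms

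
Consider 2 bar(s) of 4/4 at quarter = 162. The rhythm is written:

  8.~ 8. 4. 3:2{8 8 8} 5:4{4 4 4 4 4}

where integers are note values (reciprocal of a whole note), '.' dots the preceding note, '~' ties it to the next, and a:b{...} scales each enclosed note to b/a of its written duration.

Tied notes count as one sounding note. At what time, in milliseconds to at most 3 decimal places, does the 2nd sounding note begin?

1. 0.0ms @ 0 + 555.556ms (3/2)
2. 555.556ms @ 3/2 + 555.556ms (3/2)
3. 1111.111ms @ 3 + 123.457ms (1/3)
4. 1234.568ms @ 10/3 + 123.457ms (1/3)
5. 1358.025ms @ 11/3 + 123.457ms (1/3)
6. 1481.481ms @ 4 + 296.296ms (4/5)
7. 1777.778ms @ 24/5 + 296.296ms (4/5)
8. 2074.074ms @ 28/5 + 296.296ms (4/5)
9. 2370.37ms @ 32/5 + 296.296ms (4/5)
10. 2666.667ms @ 36/5 + 296.296ms (4/5)

note 2 onset = 3/2b = 555.556ms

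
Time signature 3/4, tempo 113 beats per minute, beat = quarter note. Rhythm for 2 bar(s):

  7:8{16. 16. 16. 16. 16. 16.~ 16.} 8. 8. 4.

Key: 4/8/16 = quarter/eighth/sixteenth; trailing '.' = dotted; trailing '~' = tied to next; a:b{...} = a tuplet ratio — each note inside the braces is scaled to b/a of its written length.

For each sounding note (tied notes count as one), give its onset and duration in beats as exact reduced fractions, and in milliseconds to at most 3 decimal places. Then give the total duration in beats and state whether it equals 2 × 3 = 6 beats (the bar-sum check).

1) 0.0ms=0b +227.56ms=3/7b
2) 227.56ms=3/7b +227.56ms=3/7b
3) 455.12ms=6/7b +227.56ms=3/7b
4) 682.68ms=9/7b +227.56ms=3/7b
5) 910.24ms=12/7b +227.56ms=3/7b
6) 1137.8ms=15/7b +455.12ms=6/7b
7) 1592.92ms=3b +398.23ms=3/4b
8) 1991.15ms=15/4b +398.23ms=3/4b
9) 2389.381ms=9/2b +796.46ms=3/2b
Σ=6b of 6 (113bpm 3/4) — PASS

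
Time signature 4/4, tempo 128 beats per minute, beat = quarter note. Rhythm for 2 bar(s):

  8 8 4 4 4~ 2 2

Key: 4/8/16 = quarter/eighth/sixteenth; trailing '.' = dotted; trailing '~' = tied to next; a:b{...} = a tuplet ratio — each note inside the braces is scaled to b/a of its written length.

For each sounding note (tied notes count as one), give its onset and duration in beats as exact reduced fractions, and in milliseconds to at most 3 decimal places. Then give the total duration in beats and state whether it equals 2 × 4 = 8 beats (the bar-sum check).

1) 0.0ms=0b +234.375ms=1/2b
2) 234.375ms=1/2b +234.375ms=1/2b
3) 468.75ms=1b +468.75ms=1b
4) 937.5ms=2b +468.75ms=1b
5) 1406.25ms=3b +1406.25ms=3b
6) 2812.5ms=6b +937.5ms=2b
Σ=8b of 8 (128bpm 4/4) — PASS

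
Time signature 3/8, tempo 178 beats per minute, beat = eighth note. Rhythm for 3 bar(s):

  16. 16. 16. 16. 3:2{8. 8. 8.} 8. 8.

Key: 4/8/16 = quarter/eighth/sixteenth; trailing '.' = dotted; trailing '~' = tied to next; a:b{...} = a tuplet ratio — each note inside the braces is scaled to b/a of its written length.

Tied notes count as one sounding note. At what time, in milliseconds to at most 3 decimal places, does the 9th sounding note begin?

note 9 onset = 15/2b = 2528.09ms

1. 0.0ms @ 0 + 252.809ms (3/4)
2. 252.809ms @ 3/4 + 252.809ms (3/4)
3. 505.618ms @ 3/2 + 252.809ms (3/4)
4. 758.427ms @ 9/4 + 252.809ms (3/4)
5. 1011.236ms @ 3 + 337.079ms (1)
6. 1348.315ms @ 4 + 337.079ms (1)
7. 1685.393ms @ 5 + 337.079ms (1)
8. 2022.472ms @ 6 + 505.618ms (3/2)
9. 2528.09ms @ 15/2 + 505.618ms (3/2)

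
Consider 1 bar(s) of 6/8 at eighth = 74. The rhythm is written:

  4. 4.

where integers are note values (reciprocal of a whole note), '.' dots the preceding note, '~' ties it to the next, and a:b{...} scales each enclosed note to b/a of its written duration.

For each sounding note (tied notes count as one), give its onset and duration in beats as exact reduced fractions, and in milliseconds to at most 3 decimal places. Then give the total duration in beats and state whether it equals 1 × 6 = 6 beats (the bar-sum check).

1) 0.0ms=0b +2432.432ms=3b
2) 2432.432ms=3b +2432.432ms=3b
Σ=6b of 6 (74bpm 6/8) — PASS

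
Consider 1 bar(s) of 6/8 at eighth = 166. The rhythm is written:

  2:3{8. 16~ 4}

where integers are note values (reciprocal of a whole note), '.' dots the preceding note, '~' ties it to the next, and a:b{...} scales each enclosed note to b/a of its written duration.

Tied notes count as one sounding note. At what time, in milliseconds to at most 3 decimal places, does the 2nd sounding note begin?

1. 0.0ms @ 0 + 813.253ms (9/4)
2. 813.253ms @ 9/4 + 1355.422ms (15/4)

note 2 onset = 9/4b = 813.253ms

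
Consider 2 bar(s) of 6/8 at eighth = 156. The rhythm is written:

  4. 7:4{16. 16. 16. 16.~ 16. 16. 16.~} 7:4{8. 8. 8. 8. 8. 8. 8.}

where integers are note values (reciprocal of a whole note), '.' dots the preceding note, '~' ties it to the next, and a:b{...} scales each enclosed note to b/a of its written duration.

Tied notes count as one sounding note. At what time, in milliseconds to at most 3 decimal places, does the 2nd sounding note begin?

1. 0.0ms @ 0 + 1153.846ms (3)
2. 1153.846ms @ 3 + 164.835ms (3/7)
3. 1318.681ms @ 24/7 + 164.835ms (3/7)
4. 1483.516ms @ 27/7 + 164.835ms (3/7)
5. 1648.352ms @ 30/7 + 329.67ms (6/7)
6. 1978.022ms @ 36/7 + 164.835ms (3/7)
7. 2142.857ms @ 39/7 + 494.505ms (9/7)
8. 2637.363ms @ 48/7 + 329.67ms (6/7)
9. 2967.033ms @ 54/7 + 329.67ms (6/7)
10. 3296.703ms @ 60/7 + 329.67ms (6/7)
11. 3626.374ms @ 66/7 + 329.67ms (6/7)
12. 3956.044ms @ 72/7 + 329.67ms (6/7)
13. 4285.714ms @ 78/7 + 329.67ms (6/7)

note 2 onset = 3b = 1153.846ms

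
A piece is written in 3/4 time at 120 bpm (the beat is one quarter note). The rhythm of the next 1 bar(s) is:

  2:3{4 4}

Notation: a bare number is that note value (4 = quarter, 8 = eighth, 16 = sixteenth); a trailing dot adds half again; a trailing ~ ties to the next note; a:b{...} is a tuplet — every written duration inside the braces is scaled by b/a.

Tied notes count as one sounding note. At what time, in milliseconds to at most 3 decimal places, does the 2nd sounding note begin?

note 2 onset = 3/2b = 750.0ms

1. 0.0ms @ 0 + 750.0ms (3/2)
2. 750.0ms @ 3/2 + 750.0ms (3/2)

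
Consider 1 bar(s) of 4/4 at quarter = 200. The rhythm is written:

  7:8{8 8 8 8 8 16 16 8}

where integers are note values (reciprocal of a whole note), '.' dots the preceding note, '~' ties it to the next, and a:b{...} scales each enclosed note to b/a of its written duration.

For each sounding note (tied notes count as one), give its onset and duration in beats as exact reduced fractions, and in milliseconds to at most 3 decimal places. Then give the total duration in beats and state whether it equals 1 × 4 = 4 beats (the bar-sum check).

1) 0.0ms=0b +171.429ms=4/7b
2) 171.429ms=4/7b +171.429ms=4/7b
3) 342.857ms=8/7b +171.429ms=4/7b
4) 514.286ms=12/7b +171.429ms=4/7b
5) 685.714ms=16/7b +171.429ms=4/7b
6) 857.143ms=20/7b +85.714ms=2/7b
7) 942.857ms=22/7b +85.714ms=2/7b
8) 1028.571ms=24/7b +171.429ms=4/7b
Σ=4b of 4 (200bpm 4/4) — PASS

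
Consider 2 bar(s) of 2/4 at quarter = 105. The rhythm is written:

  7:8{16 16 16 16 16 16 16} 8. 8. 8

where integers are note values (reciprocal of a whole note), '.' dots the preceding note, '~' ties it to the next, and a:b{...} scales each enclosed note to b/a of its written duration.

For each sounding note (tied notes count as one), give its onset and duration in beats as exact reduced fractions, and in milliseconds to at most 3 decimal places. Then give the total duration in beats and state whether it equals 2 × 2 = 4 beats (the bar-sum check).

1) 0.0ms=0b +163.265ms=2/7b
2) 163.265ms=2/7b +163.265ms=2/7b
3) 326.531ms=4/7b +163.265ms=2/7b
4) 489.796ms=6/7b +163.265ms=2/7b
5) 653.061ms=8/7b +163.265ms=2/7b
6) 816.327ms=10/7b +163.265ms=2/7b
7) 979.592ms=12/7b +163.265ms=2/7b
8) 1142.857ms=2b +428.571ms=3/4b
9) 1571.429ms=11/4b +428.571ms=3/4b
10) 2000.0ms=7/2b +285.714ms=1/2b
Σ=4b of 4 (105bpm 2/4) — PASS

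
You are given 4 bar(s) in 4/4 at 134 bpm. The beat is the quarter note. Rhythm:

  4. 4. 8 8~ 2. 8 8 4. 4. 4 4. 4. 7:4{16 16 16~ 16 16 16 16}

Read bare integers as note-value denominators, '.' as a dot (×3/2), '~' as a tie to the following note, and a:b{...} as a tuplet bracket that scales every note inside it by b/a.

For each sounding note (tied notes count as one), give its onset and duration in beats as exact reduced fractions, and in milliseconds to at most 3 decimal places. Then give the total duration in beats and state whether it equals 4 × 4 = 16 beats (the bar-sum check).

1) 0.0ms=0b +671.642ms=3/2b
2) 671.642ms=3/2b +671.642ms=3/2b
3) 1343.284ms=3b +223.881ms=1/2b
4) 1567.164ms=7/2b +1567.164ms=7/2b
5) 3134.328ms=7b +223.881ms=1/2b
6) 3358.209ms=15/2b +223.881ms=1/2b
7) 3582.09ms=8b +671.642ms=3/2b
8) 4253.731ms=19/2b +671.642ms=3/2b
9) 4925.373ms=11b +447.761ms=1b
10) 5373.134ms=12b +671.642ms=3/2b
11) 6044.776ms=27/2b +671.642ms=3/2b
12) 6716.418ms=15b +63.966ms=1/7b
13) 6780.384ms=106/7b +63.966ms=1/7b
14) 6844.35ms=107/7b +127.932ms=2/7b
15) 6972.281ms=109/7b +63.966ms=1/7b
16) 7036.247ms=110/7b +63.966ms=1/7b
17) 7100.213ms=111/7b +63.966ms=1/7b
Σ=16b of 16 (134bpm 4/4) — PASS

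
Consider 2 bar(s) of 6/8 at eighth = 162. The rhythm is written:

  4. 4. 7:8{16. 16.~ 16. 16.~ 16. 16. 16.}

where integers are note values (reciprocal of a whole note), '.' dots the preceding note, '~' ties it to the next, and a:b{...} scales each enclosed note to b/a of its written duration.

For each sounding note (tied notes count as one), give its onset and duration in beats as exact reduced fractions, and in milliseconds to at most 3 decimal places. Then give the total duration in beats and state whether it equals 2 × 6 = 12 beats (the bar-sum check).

1) 0.0ms=0b +1111.111ms=3b
2) 1111.111ms=3b +1111.111ms=3b
3) 2222.222ms=6b +317.46ms=6/7b
4) 2539.683ms=48/7b +634.921ms=12/7b
5) 3174.603ms=60/7b +634.921ms=12/7b
6) 3809.524ms=72/7b +317.46ms=6/7b
7) 4126.984ms=78/7b +317.46ms=6/7b
Σ=12b of 12 (162bpm 6/8) — PASS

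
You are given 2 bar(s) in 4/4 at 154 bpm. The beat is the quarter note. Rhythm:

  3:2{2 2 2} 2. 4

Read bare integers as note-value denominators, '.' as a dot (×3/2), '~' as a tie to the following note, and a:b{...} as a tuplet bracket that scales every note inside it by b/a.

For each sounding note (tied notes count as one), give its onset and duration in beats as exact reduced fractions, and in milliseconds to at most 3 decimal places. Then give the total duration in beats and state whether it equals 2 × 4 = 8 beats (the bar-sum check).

1) 0.0ms=0b +519.481ms=4/3b
2) 519.481ms=4/3b +519.481ms=4/3b
3) 1038.961ms=8/3b +519.481ms=4/3b
4) 1558.442ms=4b +1168.831ms=3b
5) 2727.273ms=7b +389.61ms=1b
Σ=8b of 8 (154bpm 4/4) — PASS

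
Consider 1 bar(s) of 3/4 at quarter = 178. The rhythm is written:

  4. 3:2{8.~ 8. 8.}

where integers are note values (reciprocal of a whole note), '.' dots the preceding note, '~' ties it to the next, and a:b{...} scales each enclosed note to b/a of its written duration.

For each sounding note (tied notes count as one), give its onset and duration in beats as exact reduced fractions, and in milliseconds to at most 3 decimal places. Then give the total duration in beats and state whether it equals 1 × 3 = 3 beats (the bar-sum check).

1) 0.0ms=0b +505.618ms=3/2b
2) 505.618ms=3/2b +337.079ms=1b
3) 842.697ms=5/2b +168.539ms=1/2b
Σ=3b of 3 (178bpm 3/4) — PASS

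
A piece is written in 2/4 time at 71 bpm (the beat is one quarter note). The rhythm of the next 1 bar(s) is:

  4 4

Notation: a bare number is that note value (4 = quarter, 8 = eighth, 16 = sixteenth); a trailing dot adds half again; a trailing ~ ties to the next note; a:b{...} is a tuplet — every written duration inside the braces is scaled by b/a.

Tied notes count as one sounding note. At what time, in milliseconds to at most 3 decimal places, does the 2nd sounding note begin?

note 2 onset = 1b = 845.07ms

1. 0.0ms @ 0 + 845.07ms (1)
2. 845.07ms @ 1 + 845.07ms (1)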